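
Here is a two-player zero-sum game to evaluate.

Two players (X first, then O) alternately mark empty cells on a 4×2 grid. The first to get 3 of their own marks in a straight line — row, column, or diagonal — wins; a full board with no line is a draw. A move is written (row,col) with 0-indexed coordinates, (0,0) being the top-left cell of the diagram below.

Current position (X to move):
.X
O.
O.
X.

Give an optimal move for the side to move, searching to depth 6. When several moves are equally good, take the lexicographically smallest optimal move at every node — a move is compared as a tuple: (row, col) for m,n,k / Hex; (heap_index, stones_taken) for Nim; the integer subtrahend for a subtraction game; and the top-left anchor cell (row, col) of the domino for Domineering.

X's best at [.X/O./O./X.]: (0,0)

ply 1, X at .X/O./O./X. | (0,0)=+0→XX/O./O./X.*; (1,1)=-1→.X/OX/O./X.; (2,1)=-1→.X/O./OX/X.; (3,1)=-1→.X/O./O./XX
ply 2, O at XX/O./O./X. | (1,1)=+0→XX/OO/O./X.*; (2,1)=+0→XX/O./OO/X.; (3,1)=+0→XX/O./O./XO
ply 3, X at XX/OO/O./X. | (2,1)=+0→XX/OO/OX/X.*; (3,1)=+0→XX/OO/O./XX
ply 4, O at XX/OO/OX/X. | (3,1)=+0→XX/OO/OX/XO*
ply 5: XX/OO/OX/XO is terminal +0 (X); from .X/O./O./X. depth 6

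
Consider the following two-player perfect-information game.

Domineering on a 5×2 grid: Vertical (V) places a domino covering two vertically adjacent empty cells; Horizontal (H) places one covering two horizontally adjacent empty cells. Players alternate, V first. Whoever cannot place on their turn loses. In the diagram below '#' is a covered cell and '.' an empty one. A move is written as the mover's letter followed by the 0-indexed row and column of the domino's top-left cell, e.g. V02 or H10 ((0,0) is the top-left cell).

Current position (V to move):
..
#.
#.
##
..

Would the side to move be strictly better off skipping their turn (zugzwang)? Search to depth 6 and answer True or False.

[../#./#./##/..] V move#1: V01:-1/.#/##/#./##/..*, V11:-1/../##/##/##/..
[.#/##/#./##/..] H move#2: H40:+1/.#/##/#./##/##*
[.#/##/#./##/##] end (terminal -1, V#3); searched ../#./#./##/.. to 6
if V skipped the turn, H would face:
~ [../#./#./##/..] H move#1: H00:+1/##/#./#./##/..*, H40:-1/../#./#./##/##
~ [##/#./#./##/..] V move#2: V11:-1/##/##/##/##/..*
~ [##/##/##/##/..] H move#3: H40:+1/##/##/##/##/##*
~ [##/##/##/##/##] end (terminal -1, V#4); searched ../#./#./##/.. to 6
compare (V): move=-1 vs pass=-1

zugzwang(../#./#./##/.., V) = False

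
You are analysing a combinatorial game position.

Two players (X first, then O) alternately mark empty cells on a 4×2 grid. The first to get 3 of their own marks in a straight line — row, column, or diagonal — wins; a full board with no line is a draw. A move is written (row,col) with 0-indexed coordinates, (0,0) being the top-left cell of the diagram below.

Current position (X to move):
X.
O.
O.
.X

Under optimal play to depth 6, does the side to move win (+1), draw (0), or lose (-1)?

ply 1, X at X./O./O./.X | (0,1)=-1→XX/O./O./.X; (1,1)=-1→X./OX/O./.X; (2,1)=-1→X./O./OX/.X; (3,0)=+0→X./O./O./XX*
ply 2, O at X./O./O./XX | (0,1)=+0→XO/O./O./XX*; (1,1)=+0→X./OO/O./XX; (2,1)=+0→X./O./OO/XX
ply 3, X at XO/O./O./XX | (1,1)=+0→XO/OX/O./XX*; (2,1)=+0→XO/O./OX/XX
ply 4, O at XO/OX/O./XX | (2,1)=+0→XO/OX/OO/XX*
ply 5: XO/OX/OO/XX is terminal +0 (X); from X./O./O./.X depth 6

value(X./O./O./.X, X) = 0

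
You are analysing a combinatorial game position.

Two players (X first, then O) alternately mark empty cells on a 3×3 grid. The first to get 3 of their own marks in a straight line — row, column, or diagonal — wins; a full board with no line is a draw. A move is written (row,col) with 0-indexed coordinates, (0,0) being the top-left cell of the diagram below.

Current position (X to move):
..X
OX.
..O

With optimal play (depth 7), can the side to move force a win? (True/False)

p1 X@[..X/OX./..O]: (0,0)[X.X/OX./..O]+1* (0,1)[.XX/OX./..O]+1 (1,2)[..X/OXX/..O]-1 (2,0)[..X/OX./X.O]+1 (2,1)[..X/OX./.XO]+1
p2 O@[X.X/OX./..O]: (0,1)[XOX/OX./..O]-1* (1,2)[X.X/OXO/..O]-1 (2,0)[X.X/OX./O.O]-1 (2,1)[X.X/OX./.OO]-1
p3 X@[XOX/OX./..O]: (1,2)[XOX/OXX/..O]+0 (2,0)[XOX/OX./X.O]+1* (2,1)[XOX/OX./.XO]+0
p4 O@[XOX/OX./X.O] terminal -1; root [..X/OX./..O] d7

X winning at [..X/OX./..O]: True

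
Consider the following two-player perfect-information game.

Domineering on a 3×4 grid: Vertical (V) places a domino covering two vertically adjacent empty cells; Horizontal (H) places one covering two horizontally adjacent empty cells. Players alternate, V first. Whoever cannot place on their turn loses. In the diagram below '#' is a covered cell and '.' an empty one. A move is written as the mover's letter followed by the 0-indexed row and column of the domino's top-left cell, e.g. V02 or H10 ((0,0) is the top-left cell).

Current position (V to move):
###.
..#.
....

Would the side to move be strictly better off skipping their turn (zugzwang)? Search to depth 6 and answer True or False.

zugzwang(###./..#./...., V) = False

p1 V@[###./..#./....]: V03[####/..##/....]-1 V10[###./#.#./#...]+1* V11[###./.##./.#..]+1 V13[###./..##/...#]-1
p2 H@[###./#.#./#...]: H21[###./#.#./###.]-1* H22[###./#.#./#.##]-1
p3 V@[###./#.#./###.]: V03[####/#.##/###.]+1* V13[###./#.##/####]+1
p4 H@[####/#.##/###.] terminal -1; root [###./..#./....] d6
if V skipped the turn, H would face:
~ p1 H@[###./..#./....]: H10[###./###./....]+1* H20[###./..#./##..]+1 H21[###./..#./.##.]-1 H22[###./..#./..##]-1
~ p2 V@[###./###./....]: V03[####/####/....]-1* V13[###./####/...#]-1
~ p3 H@[####/####/....]: H20[####/####/##..]+1* H21[####/####/.##.]+1 H22[####/####/..##]+1
~ p4 V@[####/####/##..] terminal -1; root [###./..#./....] d6
compare (V): move=+1 vs pass=-1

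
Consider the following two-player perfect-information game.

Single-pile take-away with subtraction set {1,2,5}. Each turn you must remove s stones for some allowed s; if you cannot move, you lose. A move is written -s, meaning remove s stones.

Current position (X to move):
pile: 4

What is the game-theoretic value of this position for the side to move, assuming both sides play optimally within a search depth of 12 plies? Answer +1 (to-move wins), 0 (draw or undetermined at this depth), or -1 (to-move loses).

value(4, X) = +1

ply 1, X at 4 | -1=+1→3*; -2=-1→2
ply 2, O at 3 | -1=-1→2*; -2=-1→1
ply 3, X at 2 | -1=-1→1; -2=+1→0*
ply 4: 0 is terminal -1 (O); from 4 depth 12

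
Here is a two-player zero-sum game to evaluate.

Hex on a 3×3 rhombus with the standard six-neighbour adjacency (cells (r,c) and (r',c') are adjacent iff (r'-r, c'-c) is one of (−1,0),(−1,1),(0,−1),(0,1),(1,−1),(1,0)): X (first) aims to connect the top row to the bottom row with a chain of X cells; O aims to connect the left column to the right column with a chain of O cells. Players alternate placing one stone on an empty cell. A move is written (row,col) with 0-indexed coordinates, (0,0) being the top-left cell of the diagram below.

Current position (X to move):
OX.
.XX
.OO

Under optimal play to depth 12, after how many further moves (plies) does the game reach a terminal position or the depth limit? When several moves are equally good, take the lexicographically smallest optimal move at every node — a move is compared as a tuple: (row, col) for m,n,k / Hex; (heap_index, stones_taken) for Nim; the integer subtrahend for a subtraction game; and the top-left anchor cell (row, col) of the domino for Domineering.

ply 1, X at OX./.XX/.OO | (0,2)=-1→OXX/.XX/.OO; (1,0)=-1→OX./XXX/.OO; (2,0)=+1→OX./.XX/XOO*
ply 2: OX./.XX/XOO is terminal -1 (O); from OX./.XX/.OO depth 12

PV length from [OX./.XX/.OO]: 1 ply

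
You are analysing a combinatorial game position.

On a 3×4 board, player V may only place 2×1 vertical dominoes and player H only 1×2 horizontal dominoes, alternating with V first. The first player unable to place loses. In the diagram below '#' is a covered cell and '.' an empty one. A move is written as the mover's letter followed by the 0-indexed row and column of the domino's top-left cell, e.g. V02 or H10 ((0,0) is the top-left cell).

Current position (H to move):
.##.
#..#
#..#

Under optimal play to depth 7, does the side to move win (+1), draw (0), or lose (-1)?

[.##./#..#/#..#] H move#1: H11:+1/.##./####/#..#*, H21:+1/.##./#..#/####
[.##./####/#..#] end (terminal -1, V#2); searched .##./#..#/#..# to 7

value(.##./#..#/#..#, H) = +1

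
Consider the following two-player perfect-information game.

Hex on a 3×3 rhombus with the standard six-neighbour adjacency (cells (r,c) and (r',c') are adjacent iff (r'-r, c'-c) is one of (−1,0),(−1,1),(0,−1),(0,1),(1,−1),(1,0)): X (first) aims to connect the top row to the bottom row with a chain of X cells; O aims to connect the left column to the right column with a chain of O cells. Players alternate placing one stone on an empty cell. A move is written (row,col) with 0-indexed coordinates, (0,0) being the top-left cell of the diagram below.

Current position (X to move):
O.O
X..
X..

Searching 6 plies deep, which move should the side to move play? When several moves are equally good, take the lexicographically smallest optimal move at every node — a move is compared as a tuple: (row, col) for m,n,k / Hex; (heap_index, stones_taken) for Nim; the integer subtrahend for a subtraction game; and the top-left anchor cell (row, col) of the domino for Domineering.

[O.O/X../X..] X move#1: (0,1):+1/OXO/X../X..*, (1,1):-1/O.O/XX./X.., (1,2):-1/O.O/X.X/X.., (2,1):-1/O.O/X../XX., (2,2):-1/O.O/X../X.X
[OXO/X../X..] end (terminal -1, O#2); searched O.O/X../X.. to 6

X's best at [O.O/X../X..]: (0,1)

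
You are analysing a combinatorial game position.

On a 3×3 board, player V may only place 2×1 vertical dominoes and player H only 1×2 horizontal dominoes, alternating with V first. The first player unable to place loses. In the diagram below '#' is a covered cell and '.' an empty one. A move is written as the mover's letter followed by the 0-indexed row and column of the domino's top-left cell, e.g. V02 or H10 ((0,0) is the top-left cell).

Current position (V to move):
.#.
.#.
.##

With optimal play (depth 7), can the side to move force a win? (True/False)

p1 V@[.#./.#./.##]: V00[##./##./.##]+1* V02[.##/.##/.##]+1 V10[.#./##./###]+1
p2 H@[##./##./.##] terminal -1; root [.#./.#./.##] d7

V winning at [.#./.#./.##]: True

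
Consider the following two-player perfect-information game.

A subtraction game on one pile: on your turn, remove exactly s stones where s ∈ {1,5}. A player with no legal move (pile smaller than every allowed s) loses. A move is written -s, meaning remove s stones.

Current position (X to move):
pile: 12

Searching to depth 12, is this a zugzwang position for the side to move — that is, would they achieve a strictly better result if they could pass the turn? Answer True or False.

zugzwang(12, X) = True

p1 X@[12]: -1[11]-1* -5[7]-1
p2 O@[11]: -1[10]+1* -5[6]+1
p3 X@[10]: -1[9]-1* -5[5]-1
p4 O@[9]: -1[8]+1* -5[4]+1
p5 X@[8]: -1[7]-1* -5[3]-1
p6 O@[7]: -1[6]+1* -5[2]+1
p7 X@[6]: -1[5]-1* -5[1]-1
p8 O@[5]: -1[4]+1* -5[0]+1
p9 X@[4]: -1[3]-1*
p10 O@[3]: -1[2]+1*
p11 X@[2]: -1[1]-1*
p12 O@[1]: -1[0]+1*
p13 X@[0] terminal -1; root [12] d12
suppose X passes — search the same position with O to move:
pass> p1 O@[12]: -1[11]-1* -5[7]-1
pass> p2 X@[11]: -1[10]+1* -5[6]+1
pass> p3 O@[10]: -1[9]-1* -5[5]-1
pass> p4 X@[9]: -1[8]+1* -5[4]+1
pass> p5 O@[8]: -1[7]-1* -5[3]-1
pass> p6 X@[7]: -1[6]+1* -5[2]+1
pass> p7 O@[6]: -1[5]-1* -5[1]-1
pass> p8 X@[5]: -1[4]+1* -5[0]+1
pass> p9 O@[4]: -1[3]-1*
pass> p10 X@[3]: -1[2]+1*
pass> p11 O@[2]: -1[1]-1*
pass> p12 X@[1]: -1[0]+1*
pass> p13 O@[0] terminal -1; root [12] d12
for X: play -1, pass +1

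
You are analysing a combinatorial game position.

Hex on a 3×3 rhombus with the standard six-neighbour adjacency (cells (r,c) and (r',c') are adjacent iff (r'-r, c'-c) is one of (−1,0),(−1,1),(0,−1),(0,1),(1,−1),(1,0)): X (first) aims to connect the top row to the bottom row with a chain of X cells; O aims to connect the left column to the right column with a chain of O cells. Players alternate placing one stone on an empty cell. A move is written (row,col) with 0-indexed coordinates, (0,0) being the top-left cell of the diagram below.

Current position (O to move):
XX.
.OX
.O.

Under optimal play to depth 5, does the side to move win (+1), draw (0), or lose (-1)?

value(XX./.OX/.O., O) = +1

[XX./.OX/.O.] O move#1: (0,2):+1/XXO/.OX/.O.*, (1,0):+1/XX./OOX/.O., (2,0):+1/XX./.OX/OO., (2,2):+1/XX./.OX/.OO
[XXO/.OX/.O.] X move#2: (1,0):-1/XXO/XOX/.O.*, (2,0):-1/XXO/.OX/XO., (2,2):-1/XXO/.OX/.OX
[XXO/XOX/.O.] O move#3: (2,0):+1/XXO/XOX/OO.*, (2,2):-1/XXO/XOX/.OO
[XXO/XOX/OO.] end (terminal -1, X#4); searched XX./.OX/.O. to 5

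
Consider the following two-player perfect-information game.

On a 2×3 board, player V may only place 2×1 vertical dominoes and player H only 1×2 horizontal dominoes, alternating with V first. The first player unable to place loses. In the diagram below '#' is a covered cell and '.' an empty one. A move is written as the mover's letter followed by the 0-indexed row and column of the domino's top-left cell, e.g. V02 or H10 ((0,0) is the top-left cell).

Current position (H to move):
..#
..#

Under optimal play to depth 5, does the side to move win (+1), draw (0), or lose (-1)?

value(..#/..#, H) = +1

p1 H@[..#/..#]: H00[###/..#]+1* H10[..#/###]+1
p2 V@[###/..#] terminal -1; root [..#/..#] d5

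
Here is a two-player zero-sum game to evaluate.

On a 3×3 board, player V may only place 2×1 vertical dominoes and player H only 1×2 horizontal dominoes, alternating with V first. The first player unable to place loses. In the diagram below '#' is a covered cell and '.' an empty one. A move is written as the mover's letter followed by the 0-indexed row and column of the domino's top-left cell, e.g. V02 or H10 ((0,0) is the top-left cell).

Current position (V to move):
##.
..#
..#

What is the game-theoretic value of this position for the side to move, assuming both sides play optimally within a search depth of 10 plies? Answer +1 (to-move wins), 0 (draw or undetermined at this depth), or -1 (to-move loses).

p1 V@[##./..#/..#]: V10[##./#.#/#.#]+1* V11[##./.##/.##]+1
p2 H@[##./#.#/#.#] terminal -1; root [##./..#/..#] d10

value(##./..#/..#, V) = +1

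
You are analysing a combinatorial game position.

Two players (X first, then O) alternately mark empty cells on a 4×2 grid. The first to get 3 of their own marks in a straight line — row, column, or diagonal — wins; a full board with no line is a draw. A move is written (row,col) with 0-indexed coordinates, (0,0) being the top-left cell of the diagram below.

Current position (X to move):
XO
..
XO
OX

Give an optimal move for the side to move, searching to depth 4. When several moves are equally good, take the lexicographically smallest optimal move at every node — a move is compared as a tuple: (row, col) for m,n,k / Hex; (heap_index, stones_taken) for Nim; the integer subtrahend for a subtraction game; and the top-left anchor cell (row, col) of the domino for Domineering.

X's best at [XO/../XO/OX]: (1,0)

p1 X@[XO/../XO/OX]: (1,0)[XO/X./XO/OX]+1* (1,1)[XO/.X/XO/OX]+0
p2 O@[XO/X./XO/OX] terminal -1; root [XO/../XO/OX] d4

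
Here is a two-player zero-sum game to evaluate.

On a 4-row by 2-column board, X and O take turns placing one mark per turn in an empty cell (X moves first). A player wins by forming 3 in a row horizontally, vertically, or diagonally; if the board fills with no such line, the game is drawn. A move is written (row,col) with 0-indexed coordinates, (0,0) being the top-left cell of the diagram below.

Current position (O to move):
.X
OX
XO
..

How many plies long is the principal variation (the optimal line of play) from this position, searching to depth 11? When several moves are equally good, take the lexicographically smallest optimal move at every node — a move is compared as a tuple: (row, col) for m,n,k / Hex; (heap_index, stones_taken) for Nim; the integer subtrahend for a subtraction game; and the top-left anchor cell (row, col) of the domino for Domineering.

p1 O@[.X/OX/XO/..]: (0,0)[OX/OX/XO/..]+0* (3,0)[.X/OX/XO/O.]+0 (3,1)[.X/OX/XO/.O]+0
p2 X@[OX/OX/XO/..]: (3,0)[OX/OX/XO/X.]+0* (3,1)[OX/OX/XO/.X]+0
p3 O@[OX/OX/XO/X.]: (3,1)[OX/OX/XO/XO]+0*
p4 X@[OX/OX/XO/XO] terminal +0; root [.X/OX/XO/..] d11

PV length from [.X/OX/XO/..]: 3 plies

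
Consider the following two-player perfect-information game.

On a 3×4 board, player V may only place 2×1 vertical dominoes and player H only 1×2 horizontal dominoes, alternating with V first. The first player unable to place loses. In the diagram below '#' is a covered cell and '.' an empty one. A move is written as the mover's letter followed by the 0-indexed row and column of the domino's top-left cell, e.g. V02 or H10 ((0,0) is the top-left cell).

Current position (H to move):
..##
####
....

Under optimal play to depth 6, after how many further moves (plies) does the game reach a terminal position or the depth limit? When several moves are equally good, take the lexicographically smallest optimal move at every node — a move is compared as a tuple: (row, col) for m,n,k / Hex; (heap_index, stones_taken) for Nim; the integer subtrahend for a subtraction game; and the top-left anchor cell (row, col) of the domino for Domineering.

ply 1, H at ..##/####/.... | H00=+1→####/####/....*; H20=+1→..##/####/##..; H21=+1→..##/####/.##.; H22=+1→..##/####/..##
ply 2: ####/####/.... is terminal -1 (V); from ..##/####/.... depth 6

PV length from [..##/####/....]: 1 ply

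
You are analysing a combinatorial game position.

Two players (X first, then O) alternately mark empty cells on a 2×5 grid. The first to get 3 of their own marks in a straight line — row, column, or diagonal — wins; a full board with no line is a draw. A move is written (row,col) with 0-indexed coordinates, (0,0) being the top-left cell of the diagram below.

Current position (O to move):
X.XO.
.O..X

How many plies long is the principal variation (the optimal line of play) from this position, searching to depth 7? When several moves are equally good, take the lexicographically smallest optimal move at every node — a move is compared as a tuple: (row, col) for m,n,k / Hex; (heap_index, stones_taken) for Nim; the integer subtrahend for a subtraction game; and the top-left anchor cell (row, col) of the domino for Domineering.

p1 O@[X.XO./.O..X]: (0,1)[XOXO./.O..X]+0* (0,4)[X.XOO/.O..X]-1 (1,0)[X.XO./OO..X]-1 (1,2)[X.XO./.OO.X]-1 (1,3)[X.XO./.O.OX]-1
p2 X@[XOXO./.O..X]: (0,4)[XOXOX/.O..X]-1 (1,0)[XOXO./XO..X]+0* (1,2)[XOXO./.OX.X]+0 (1,3)[XOXO./.O.XX]+0
p3 O@[XOXO./XO..X]: (0,4)[XOXOO/XO..X]+0* (1,2)[XOXO./XOO.X]+0 (1,3)[XOXO./XO.OX]+0
p4 X@[XOXOO/XO..X]: (1,2)[XOXOO/XOX.X]+0* (1,3)[XOXOO/XO.XX]+0
p5 O@[XOXOO/XOX.X]: (1,3)[XOXOO/XOXOX]+0*
p6 X@[XOXOO/XOXOX] terminal +0; root [X.XO./.O..X] d7

PV length from [X.XO./.O..X]: 5 plies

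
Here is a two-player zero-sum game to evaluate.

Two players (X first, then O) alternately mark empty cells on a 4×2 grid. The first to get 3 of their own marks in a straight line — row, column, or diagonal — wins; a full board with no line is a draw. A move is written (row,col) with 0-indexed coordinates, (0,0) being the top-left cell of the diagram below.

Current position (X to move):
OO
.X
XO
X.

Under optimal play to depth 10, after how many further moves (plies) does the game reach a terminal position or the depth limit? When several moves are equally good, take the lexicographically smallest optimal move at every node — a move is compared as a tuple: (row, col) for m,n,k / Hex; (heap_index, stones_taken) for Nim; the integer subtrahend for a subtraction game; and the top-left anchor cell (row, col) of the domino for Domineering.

PV length from [OO/.X/XO/X.]: 1 ply

[OO/.X/XO/X.] X move#1: (1,0):+1/OO/XX/XO/X.*, (3,1):+0/OO/.X/XO/XX
[OO/XX/XO/X.] end (terminal -1, O#2); searched OO/.X/XO/X. to 10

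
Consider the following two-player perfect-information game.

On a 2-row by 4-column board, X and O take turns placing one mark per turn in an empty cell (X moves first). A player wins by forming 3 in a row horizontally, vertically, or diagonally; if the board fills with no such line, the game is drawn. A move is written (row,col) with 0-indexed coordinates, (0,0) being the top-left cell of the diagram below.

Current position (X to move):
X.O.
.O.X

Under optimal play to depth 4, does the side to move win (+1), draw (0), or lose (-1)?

p1 X@[X.O./.O.X]: (0,1)[XXO./.O.X]+0* (0,3)[X.OX/.O.X]+0 (1,0)[X.O./XO.X]+0 (1,2)[X.O./.OXX]+0
p2 O@[XXO./.O.X]: (0,3)[XXOO/.O.X]+0* (1,0)[XXO./OO.X]+0 (1,2)[XXO./.OOX]+0
p3 X@[XXOO/.O.X]: (1,0)[XXOO/XO.X]+0* (1,2)[XXOO/.OXX]+0
p4 O@[XXOO/XO.X]: (1,2)[XXOO/XOOX]+0*
p5 X@[XXOO/XOOX] terminal +0; root [X.O./.O.X] d4

value(X.O./.O.X, X) = 0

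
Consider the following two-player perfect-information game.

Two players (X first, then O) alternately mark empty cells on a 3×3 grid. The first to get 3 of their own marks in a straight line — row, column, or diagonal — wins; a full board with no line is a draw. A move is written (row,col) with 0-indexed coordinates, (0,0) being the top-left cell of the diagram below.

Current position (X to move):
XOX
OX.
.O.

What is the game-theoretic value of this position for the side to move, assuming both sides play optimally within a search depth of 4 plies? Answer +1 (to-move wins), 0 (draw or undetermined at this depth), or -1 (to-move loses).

ply 1, X at XOX/OX./.O. | (1,2)=+1→XOX/OXX/.O.*; (2,0)=+1→XOX/OX./XO.; (2,2)=+1→XOX/OX./.OX
ply 2, O at XOX/OXX/.O. | (2,0)=-1→XOX/OXX/OO.*; (2,2)=-1→XOX/OXX/.OO
ply 3, X at XOX/OXX/OO. | (2,2)=+1→XOX/OXX/OOX*
ply 4: XOX/OXX/OOX is terminal -1 (O); from XOX/OX./.O. depth 4

value(XOX/OX./.O., X) = +1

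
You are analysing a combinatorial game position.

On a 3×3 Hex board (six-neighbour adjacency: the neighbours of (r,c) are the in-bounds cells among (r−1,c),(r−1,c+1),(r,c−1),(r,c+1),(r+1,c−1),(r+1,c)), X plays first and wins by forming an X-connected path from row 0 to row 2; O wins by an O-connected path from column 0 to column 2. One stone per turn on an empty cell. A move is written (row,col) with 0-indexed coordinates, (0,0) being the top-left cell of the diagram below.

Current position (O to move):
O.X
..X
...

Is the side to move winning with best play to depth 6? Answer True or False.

O winning at [O.X/..X/...]: False

p1 O@[O.X/..X/...]: (0,1)[OOX/..X/...]-1* (1,0)[O.X/O.X/...]-1 (1,1)[O.X/.OX/...]-1 (2,0)[O.X/..X/O..]-1 (2,1)[O.X/..X/.O.]-1 (2,2)[O.X/..X/..O]-1
p2 X@[OOX/..X/...]: (1,0)[OOX/X.X/...]+1* (1,1)[OOX/.XX/...]+1 (2,0)[OOX/..X/X..]+1 (2,1)[OOX/..X/.X.]+1 (2,2)[OOX/..X/..X]+1
p3 O@[OOX/X.X/...]: (1,1)[OOX/XOX/...]-1* (2,0)[OOX/X.X/O..]-1 (2,1)[OOX/X.X/.O.]-1 (2,2)[OOX/X.X/..O]-1
p4 X@[OOX/XOX/...]: (2,0)[OOX/XOX/X..]+1* (2,1)[OOX/XOX/.X.]+1 (2,2)[OOX/XOX/..X]+1
p5 O@[OOX/XOX/X..]: (2,1)[OOX/XOX/XO.]-1* (2,2)[OOX/XOX/X.O]-1
p6 X@[OOX/XOX/XO.]: (2,2)[OOX/XOX/XOX]+1*
p7 O@[OOX/XOX/XOX] terminal -1; root [O.X/..X/...] d6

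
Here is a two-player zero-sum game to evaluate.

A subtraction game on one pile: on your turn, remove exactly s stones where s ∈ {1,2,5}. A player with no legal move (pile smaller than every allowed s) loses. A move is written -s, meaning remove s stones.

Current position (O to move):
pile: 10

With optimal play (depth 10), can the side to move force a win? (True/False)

O winning at [10]: True

[10] O move#1: -1:+1/9*, -2:-1/8, -5:-1/5
[9] X move#2: -1:-1/8*, -2:-1/7, -5:-1/4
[8] O move#3: -1:-1/7, -2:+1/6*, -5:+1/3
[6] X move#4: -1:-1/5*, -2:-1/4, -5:-1/1
[5] O move#5: -1:-1/4, -2:+1/3*, -5:+1/0
[3] X move#6: -1:-1/2*, -2:-1/1
[2] O move#7: -1:-1/1, -2:+1/0*
[0] end (terminal -1, X#8); searched 10 to 10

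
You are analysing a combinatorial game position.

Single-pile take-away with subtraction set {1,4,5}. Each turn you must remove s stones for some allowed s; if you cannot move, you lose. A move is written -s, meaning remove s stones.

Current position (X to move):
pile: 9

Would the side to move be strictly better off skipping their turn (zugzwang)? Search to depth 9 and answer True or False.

zugzwang(9, X) = False

ply 1, X at 9 | -1=+1→8*; -4=-1→5; -5=-1→4
ply 2, O at 8 | -1=-1→7*; -4=-1→4; -5=-1→3
ply 3, X at 7 | -1=-1→6; -4=-1→3; -5=+1→2*
ply 4, O at 2 | -1=-1→1*
ply 5, X at 1 | -1=+1→0*
ply 6: 0 is terminal -1 (O); from 9 depth 9
if X skipped the turn, O would face:
~ ply 1, O at 9 | -1=+1→8*; -4=-1→5; -5=-1→4
~ ply 2, X at 8 | -1=-1→7*; -4=-1→4; -5=-1→3
~ ply 3, O at 7 | -1=-1→6; -4=-1→3; -5=+1→2*
~ ply 4, X at 2 | -1=-1→1*
~ ply 5, O at 1 | -1=+1→0*
~ ply 6: 0 is terminal -1 (X); from 9 depth 9
compare (X): move=+1 vs pass=-1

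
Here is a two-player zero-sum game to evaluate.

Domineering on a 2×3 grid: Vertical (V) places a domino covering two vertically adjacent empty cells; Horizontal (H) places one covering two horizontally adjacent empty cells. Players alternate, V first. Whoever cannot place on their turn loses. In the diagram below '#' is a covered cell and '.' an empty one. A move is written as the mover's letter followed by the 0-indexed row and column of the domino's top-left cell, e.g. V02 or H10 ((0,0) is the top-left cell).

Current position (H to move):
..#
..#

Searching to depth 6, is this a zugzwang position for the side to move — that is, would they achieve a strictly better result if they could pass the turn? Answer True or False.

zugzwang(..#/..#, H) = False

ply 1, H at ..#/..# | H00=+1→###/..#*; H10=+1→..#/###
ply 2: ###/..# is terminal -1 (V); from ..#/..# depth 6
suppose H passes — search the same position with V to move:
pass> ply 1, V at ..#/..# | V00=+1→#.#/#.#*; V01=+1→.##/.##
pass> ply 2: #.#/#.# is terminal -1 (H); from ..#/..# depth 6
for H: play +1, pass -1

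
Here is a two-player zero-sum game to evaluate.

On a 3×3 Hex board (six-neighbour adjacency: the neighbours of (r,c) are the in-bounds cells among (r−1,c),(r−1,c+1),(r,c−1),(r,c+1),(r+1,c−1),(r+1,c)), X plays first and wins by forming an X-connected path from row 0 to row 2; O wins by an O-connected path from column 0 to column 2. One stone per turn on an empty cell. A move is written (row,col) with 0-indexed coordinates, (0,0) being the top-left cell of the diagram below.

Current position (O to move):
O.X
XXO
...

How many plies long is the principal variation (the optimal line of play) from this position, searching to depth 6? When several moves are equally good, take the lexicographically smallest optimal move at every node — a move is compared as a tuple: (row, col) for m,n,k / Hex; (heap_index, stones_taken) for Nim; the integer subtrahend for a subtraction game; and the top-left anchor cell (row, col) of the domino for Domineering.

PV length from [O.X/XXO/...]: 2 plies

ply 1, O at O.X/XXO/... | (0,1)=-1→OOX/XXO/...*; (2,0)=-1→O.X/XXO/O..; (2,1)=-1→O.X/XXO/.O.; (2,2)=-1→O.X/XXO/..O
ply 2, X at OOX/XXO/... | (2,0)=+1→OOX/XXO/X..*; (2,1)=+1→OOX/XXO/.X.; (2,2)=+1→OOX/XXO/..X
ply 3: OOX/XXO/X.. is terminal -1 (O); from O.X/XXO/... depth 6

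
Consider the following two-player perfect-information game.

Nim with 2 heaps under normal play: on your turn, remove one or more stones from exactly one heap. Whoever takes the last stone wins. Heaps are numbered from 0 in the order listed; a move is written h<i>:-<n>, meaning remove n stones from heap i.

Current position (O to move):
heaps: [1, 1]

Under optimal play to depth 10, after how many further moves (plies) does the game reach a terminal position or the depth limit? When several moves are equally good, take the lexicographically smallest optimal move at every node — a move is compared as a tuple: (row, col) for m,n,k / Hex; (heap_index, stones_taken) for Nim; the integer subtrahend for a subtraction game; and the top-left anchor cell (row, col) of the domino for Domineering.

p1 O@[(1,1)]: h0:-1[(0,1)]-1* h1:-1[(1,0)]-1
p2 X@[(0,1)]: h1:-1[(0,0)]+1*
p3 O@[(0,0)] terminal -1; root [(1,1)] d10

PV length from [(1,1)]: 2 plies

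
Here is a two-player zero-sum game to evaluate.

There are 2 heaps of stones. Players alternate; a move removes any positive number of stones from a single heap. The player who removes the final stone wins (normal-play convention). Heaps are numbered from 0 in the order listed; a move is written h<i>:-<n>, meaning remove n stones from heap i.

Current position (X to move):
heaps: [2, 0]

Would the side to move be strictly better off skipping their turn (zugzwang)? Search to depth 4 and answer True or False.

p1 X@[(2,0)]: h0:-1[(1,0)]-1 h0:-2[(0,0)]+1*
p2 O@[(0,0)] terminal -1; root [(2,0)] d4
suppose X passes — search the same position with O to move:
pass> p1 O@[(2,0)]: h0:-1[(1,0)]-1 h0:-2[(0,0)]+1*
pass> p2 X@[(0,0)] terminal -1; root [(2,0)] d4
for X: play +1, pass -1

zugzwang((2,0), X) = False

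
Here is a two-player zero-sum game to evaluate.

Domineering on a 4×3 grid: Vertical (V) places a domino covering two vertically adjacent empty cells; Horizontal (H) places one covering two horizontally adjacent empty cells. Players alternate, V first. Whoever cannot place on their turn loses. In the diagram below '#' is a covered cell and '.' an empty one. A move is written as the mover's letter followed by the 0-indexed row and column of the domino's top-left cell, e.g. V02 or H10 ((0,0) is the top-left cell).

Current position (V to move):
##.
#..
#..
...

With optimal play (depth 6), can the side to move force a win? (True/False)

ply 1, V at ##./#../#../... | V02=-1→###/#.#/#../...; V11=+1→##./##./##./...*; V12=+1→##./#.#/#.#/...; V21=+1→##./#../##./.#.; V22=+1→##./#../#.#/..#
ply 2, H at ##./##./##./... | H30=-1→##./##./##./##.*; H31=-1→##./##./##./.##
ply 3, V at ##./##./##./##. | V02=+1→###/###/##./##.*; V12=+1→##./###/###/##.; V22=+1→##./##./###/###
ply 4: ###/###/##./##. is terminal -1 (H); from ##./#../#../... depth 6

V winning at [##./#../#../...]: True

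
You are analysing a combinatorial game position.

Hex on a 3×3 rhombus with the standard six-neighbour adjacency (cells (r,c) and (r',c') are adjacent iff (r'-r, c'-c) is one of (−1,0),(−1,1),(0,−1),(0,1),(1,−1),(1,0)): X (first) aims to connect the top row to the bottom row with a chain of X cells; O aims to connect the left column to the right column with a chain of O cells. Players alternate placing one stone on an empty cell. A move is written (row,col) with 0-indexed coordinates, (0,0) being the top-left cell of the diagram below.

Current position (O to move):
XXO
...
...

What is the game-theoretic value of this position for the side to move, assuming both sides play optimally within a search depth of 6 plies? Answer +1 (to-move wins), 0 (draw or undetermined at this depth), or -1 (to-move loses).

value(XXO/.../..., O) = +1

p1 O@[XXO/.../...]: (1,0)[XXO/O../...]-1 (1,1)[XXO/.O./...]+1* (1,2)[XXO/..O/...]-1 (2,0)[XXO/.../O..]+1 (2,1)[XXO/.../.O.]-1 (2,2)[XXO/.../..O]-1
p2 X@[XXO/.O./...]: (1,0)[XXO/XO./...]-1* (1,2)[XXO/.OX/...]-1 (2,0)[XXO/.O./X..]-1 (2,1)[XXO/.O./.X.]-1 (2,2)[XXO/.O./..X]-1
p3 O@[XXO/XO./...]: (1,2)[XXO/XOO/...]-1 (2,0)[XXO/XO./O..]+1* (2,1)[XXO/XO./.O.]-1 (2,2)[XXO/XO./..O]-1
p4 X@[XXO/XO./O..] terminal -1; root [XXO/.../...] d6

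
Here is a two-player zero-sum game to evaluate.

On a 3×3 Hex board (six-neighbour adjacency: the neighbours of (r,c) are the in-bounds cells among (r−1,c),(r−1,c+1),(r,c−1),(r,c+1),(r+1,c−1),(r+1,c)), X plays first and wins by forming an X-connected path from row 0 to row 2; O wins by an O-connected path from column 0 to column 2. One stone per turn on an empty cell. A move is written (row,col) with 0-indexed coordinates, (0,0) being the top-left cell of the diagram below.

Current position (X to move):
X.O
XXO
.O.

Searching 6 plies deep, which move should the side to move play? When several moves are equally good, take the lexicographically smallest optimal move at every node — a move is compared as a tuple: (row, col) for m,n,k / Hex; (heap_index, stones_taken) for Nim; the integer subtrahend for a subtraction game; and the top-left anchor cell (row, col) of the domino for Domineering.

X's best at [X.O/XXO/.O.]: (2,0)

[X.O/XXO/.O.] X move#1: (0,1):-1/XXO/XXO/.O., (2,0):+1/X.O/XXO/XO.*, (2,2):-1/X.O/XXO/.OX
[X.O/XXO/XO.] end (terminal -1, O#2); searched X.O/XXO/.O. to 6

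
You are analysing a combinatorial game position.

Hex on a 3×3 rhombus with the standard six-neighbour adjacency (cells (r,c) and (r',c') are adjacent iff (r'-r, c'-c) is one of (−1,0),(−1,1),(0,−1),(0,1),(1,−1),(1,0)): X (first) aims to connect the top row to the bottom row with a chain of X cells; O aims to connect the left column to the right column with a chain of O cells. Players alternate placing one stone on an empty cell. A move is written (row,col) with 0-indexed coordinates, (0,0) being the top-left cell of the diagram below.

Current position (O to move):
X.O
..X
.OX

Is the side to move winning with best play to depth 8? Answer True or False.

O winning at [X.O/..X/.OX]: True

[X.O/..X/.OX] O move#1: (0,1):-1/XOO/..X/.OX, (1,0):+1/X.O/O.X/.OX*, (1,1):+1/X.O/.OX/.OX, (2,0):-1/X.O/..X/OOX
[X.O/O.X/.OX] X move#2: (0,1):-1/XXO/O.X/.OX*, (1,1):-1/X.O/OXX/.OX, (2,0):-1/X.O/O.X/XOX
[XXO/O.X/.OX] O move#3: (1,1):+1/XXO/OOX/.OX*, (2,0):-1/XXO/O.X/OOX
[XXO/OOX/.OX] end (terminal -1, X#4); searched X.O/..X/.OX to 8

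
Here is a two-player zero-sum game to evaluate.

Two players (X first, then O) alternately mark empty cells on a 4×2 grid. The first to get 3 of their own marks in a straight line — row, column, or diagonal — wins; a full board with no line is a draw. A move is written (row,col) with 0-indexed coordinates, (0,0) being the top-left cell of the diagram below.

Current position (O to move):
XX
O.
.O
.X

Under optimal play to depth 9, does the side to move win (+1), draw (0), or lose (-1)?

[XX/O./.O/.X] O move#1: (1,1):+0/XX/OO/.O/.X*, (2,0):+0/XX/O./OO/.X, (3,0):+0/XX/O./.O/OX
[XX/OO/.O/.X] X move#2: (2,0):+0/XX/OO/XO/.X*, (3,0):+0/XX/OO/.O/XX
[XX/OO/XO/.X] O move#3: (3,0):+0/XX/OO/XO/OX*
[XX/OO/XO/OX] end (terminal +0, X#4); searched XX/O./.O/.X to 9

value(XX/O./.O/.X, O) = 0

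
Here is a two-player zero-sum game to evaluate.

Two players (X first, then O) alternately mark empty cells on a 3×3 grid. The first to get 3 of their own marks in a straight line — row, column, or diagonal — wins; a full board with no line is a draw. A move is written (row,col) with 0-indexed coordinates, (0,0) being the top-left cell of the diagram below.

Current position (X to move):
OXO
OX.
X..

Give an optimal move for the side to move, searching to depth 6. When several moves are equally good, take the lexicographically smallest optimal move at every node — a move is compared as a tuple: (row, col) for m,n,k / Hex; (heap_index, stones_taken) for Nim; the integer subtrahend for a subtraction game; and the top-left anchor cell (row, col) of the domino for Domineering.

X's best at [OXO/OX./X..]: (2,1)

ply 1, X at OXO/OX./X.. | (1,2)=+0→OXO/OXX/X..; (2,1)=+1→OXO/OX./XX.*; (2,2)=+0→OXO/OX./X.X
ply 2: OXO/OX./XX. is terminal -1 (O); from OXO/OX./X.. depth 6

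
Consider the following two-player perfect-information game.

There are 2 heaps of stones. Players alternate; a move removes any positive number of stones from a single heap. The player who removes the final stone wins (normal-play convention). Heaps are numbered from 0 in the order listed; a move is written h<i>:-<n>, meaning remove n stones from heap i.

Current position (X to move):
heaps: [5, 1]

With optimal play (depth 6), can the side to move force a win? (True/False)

p1 X@[(5,1)]: h0:-1[(4,1)]-1 h0:-2[(3,1)]-1 h0:-3[(2,1)]-1 h0:-4[(1,1)]+1* h0:-5[(0,1)]-1 h1:-1[(5,0)]-1
p2 O@[(1,1)]: h0:-1[(0,1)]-1* h1:-1[(1,0)]-1
p3 X@[(0,1)]: h1:-1[(0,0)]+1*
p4 O@[(0,0)] terminal -1; root [(5,1)] d6

X winning at [(5,1)]: True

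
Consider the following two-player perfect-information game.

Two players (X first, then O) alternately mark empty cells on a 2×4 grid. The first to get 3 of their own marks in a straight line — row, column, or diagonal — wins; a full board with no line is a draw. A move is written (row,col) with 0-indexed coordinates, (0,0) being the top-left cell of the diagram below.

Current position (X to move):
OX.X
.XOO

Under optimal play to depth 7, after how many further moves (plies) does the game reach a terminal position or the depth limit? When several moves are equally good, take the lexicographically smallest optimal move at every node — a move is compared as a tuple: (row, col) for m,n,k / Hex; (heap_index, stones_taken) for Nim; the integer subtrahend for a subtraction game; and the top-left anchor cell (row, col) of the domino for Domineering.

p1 X@[OX.X/.XOO]: (0,2)[OXXX/.XOO]+1* (1,0)[OX.X/XXOO]+0
p2 O@[OXXX/.XOO] terminal -1; root [OX.X/.XOO] d7

PV length from [OX.X/.XOO]: 1 ply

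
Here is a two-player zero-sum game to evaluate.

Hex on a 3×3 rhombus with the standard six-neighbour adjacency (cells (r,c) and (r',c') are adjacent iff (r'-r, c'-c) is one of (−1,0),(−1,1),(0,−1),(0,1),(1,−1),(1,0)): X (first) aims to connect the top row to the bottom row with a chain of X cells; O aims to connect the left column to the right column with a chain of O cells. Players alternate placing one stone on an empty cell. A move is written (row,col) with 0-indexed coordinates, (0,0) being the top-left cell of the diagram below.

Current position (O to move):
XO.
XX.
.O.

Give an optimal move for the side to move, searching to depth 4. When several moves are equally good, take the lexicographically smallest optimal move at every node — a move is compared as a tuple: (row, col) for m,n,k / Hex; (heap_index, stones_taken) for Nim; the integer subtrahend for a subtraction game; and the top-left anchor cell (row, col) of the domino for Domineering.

O's best at [XO./XX./.O.]: (2,0)

ply 1, O at XO./XX./.O. | (0,2)=-1→XOO/XX./.O.; (1,2)=-1→XO./XXO/.O.; (2,0)=+1→XO./XX./OO.*; (2,2)=-1→XO./XX./.OO
ply 2, X at XO./XX./OO. | (0,2)=-1→XOX/XX./OO.*; (1,2)=-1→XO./XXX/OO.; (2,2)=-1→XO./XX./OOX
ply 3, O at XOX/XX./OO. | (1,2)=+1→XOX/XXO/OO.*; (2,2)=+1→XOX/XX./OOO
ply 4: XOX/XXO/OO. is terminal -1 (X); from XO./XX./.O. depth 4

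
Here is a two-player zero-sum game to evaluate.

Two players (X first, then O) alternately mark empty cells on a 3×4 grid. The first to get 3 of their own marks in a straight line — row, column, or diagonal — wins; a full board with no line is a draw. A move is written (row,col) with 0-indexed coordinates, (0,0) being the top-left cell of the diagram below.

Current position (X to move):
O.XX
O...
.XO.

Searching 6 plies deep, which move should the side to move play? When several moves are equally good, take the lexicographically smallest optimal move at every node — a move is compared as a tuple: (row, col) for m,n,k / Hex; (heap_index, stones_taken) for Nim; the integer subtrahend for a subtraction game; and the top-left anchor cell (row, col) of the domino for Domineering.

ply 1, X at O.XX/O.../.XO. | (0,1)=+1→OXXX/O.../.XO.*; (1,1)=-1→O.XX/OX../.XO.; (1,2)=+1→O.XX/O.X./.XO.; (1,3)=-1→O.XX/O..X/.XO.; (2,0)=-1→O.XX/O.../XXO.; (2,3)=-1→O.XX/O.../.XOX
ply 2: OXXX/O.../.XO. is terminal -1 (O); from O.XX/O.../.XO. depth 6

X's best at [O.XX/O.../.XO.]: (0,1)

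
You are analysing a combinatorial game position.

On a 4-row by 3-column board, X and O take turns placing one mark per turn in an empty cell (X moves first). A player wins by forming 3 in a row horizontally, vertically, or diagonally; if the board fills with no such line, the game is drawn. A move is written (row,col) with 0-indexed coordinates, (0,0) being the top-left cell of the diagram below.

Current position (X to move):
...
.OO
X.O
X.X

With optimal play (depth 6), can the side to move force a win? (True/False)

p1 X@[.../.OO/X.O/X.X]: (0,0)[X../.OO/X.O/X.X]-1 (0,1)[.X./.OO/X.O/X.X]-1 (0,2)[..X/.OO/X.O/X.X]-1 (1,0)[.../XOO/X.O/X.X]+1* (2,1)[.../.OO/XXO/X.X]-1 (3,1)[.../.OO/X.O/XXX]+1
p2 O@[.../XOO/X.O/X.X] terminal -1; root [.../.OO/X.O/X.X] d6

X winning at [.../.OO/X.O/X.X]: True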